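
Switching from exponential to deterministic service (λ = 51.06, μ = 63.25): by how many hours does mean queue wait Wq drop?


ρ = 51.06/63.25 = 0.8073
Wq(M/M/1) = ρ/(μ−λ) = 0.8073/12.19 = 0.06622 hr
Wq(M/D/1) = ρ/(2(μ−λ)) = 0.03311 hr
Savings = 0.06622 − 0.03311 = 0.03311 hr

Final: 0.03311 hr


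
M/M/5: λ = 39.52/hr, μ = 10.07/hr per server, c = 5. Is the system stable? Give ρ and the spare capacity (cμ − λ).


Total capacity cμ = 5·10.07 = 50.35/hr
ρ = λ/(cμ) = 39.52/50.35 = 0.7849
Stable ⇔ ρ < 1: YES
Spare capacity = cμ − λ = 50.35 − 39.52 = 10.83/hr

Final: ρ = 0.7849; stable; margin = 10.83/hr


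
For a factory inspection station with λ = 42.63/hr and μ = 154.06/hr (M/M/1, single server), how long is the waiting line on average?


ρ = 42.63/154.06 = 0.2767
Lq = ρ²/(1−ρ) = 0.07657/0.7233 = 0.1059

Final: 0.1059


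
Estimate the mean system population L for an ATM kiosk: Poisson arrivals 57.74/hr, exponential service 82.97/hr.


ρ = λ/μ = 57.74/82.97 = 0.6959
L = ρ/(1−ρ) = 0.6959/(1 − 0.6959) = 0.6959/0.3041 = 2.2885

Final: 2.2885


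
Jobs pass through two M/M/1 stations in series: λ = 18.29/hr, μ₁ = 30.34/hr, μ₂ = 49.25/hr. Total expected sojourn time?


Each node sees arrival rate λ = 18.29/hr (tandem ⇒ throughput preserved).
W₁ = 1/(μ₁−λ) = 1/(30.34−18.29) = 0.08299 hr
W₂ = 1/(μ₂−λ) = 1/(49.25−18.29) = 0.03230 hr
W_total = W₁ + W₂ = 0.08299 + 0.03230 = 0.11529 hr

Final: 0.11529 hr


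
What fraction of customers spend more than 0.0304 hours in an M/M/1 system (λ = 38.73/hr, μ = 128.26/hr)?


W ~ Exponential(μ−λ) for M/M/1.
μ − λ = 128.26 − 38.73 = 89.5300
P(W > t) = e^{−(μ−λ)t} = e^{−2.7217} = 0.065762

Final: 0.065762


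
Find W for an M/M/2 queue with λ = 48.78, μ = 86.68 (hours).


a = 0.5628; ρ = 0.2814; P₀ = 0.560818
Lq = P₀·a^c·ρ/(c!(1−ρ)²) = 0.04839
Wq = Lq/λ = 0.04839/48.78 = 0.0009919 hr
W = Wq + 1/μ = 0.0009919 + 0.01154 = 0.01253 hr

Final: 0.01253 hr


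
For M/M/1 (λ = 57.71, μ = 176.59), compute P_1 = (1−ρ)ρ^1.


ρ = 57.71/176.59 = 0.3268
P_n = (1−ρ)·ρ^n = (1 − 0.3268)·0.3268^1 = 0.6732·0.326802 = 0.220003

Final: 0.220003


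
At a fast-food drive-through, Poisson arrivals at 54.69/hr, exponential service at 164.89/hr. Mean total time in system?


W = 1/(μ−λ) = 1/(164.89 − 54.69) = 1/110.20 = 0.009074 hr

Final: 0.009074 hr


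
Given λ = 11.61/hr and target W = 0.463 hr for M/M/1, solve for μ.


W = 1/(μ−λ) ⇒ μ − λ = 1/W = 1/0.463 = 2.1598
μ = λ + 1/W = 11.61 + 2.1598 = 13.7698 per hr

Final: 13.7698 /hr


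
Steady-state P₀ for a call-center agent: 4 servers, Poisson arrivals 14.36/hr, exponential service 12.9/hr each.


a = λ/μ = 14.36/12.9 = 1.1132; ρ = a/c = 0.2783
Σ_{k=0}^{3} a^k/k! (terms k=0..3) = 1.00000 + 1.11318 + 0.61958 + 0.22990 = 2.96266
Tail: a^4/(4!(1−ρ)) = 1.53553/(24·0.7217) = 0.08865
P₀ = 1/(2.96266 + 0.08865) = 1/3.05132 = 0.327728

Final: 0.327728


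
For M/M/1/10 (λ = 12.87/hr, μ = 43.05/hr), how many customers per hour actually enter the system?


ρ = 0.2990; P_K = (1−ρ)ρ^10/(1−ρ^11) = 0.000003998
λ_eff = λ(1 − P_K) = 12.87·(1 − 0.000003998) = 12.87·0.999996 = 12.8699 /hr

Final: 12.8699 /hr


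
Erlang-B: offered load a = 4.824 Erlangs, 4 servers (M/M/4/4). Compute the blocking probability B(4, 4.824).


B(c,a) = (a^c/c!) / Σ_{k=0}^{c} a^k/k!
a^4/4! = 22.564097
Σ terms (k=0..4): 1.00000 + 4.82400 + 11.63549 + 18.70986 + 22.56410 = 58.733450
B = 22.564097/58.733450 = 0.384178

Final: 0.384178


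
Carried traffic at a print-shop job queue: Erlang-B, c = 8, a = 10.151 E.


B(8,10.151) = 0.345330 (Erlang-B)
Carried load = a(1 − B) = 10.151·(1 − 0.345330) = 10.151·0.654670 = 6.6456 E

Final: 6.6456 Erlangs


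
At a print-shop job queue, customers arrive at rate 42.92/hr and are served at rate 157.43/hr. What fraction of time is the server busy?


ρ = λ/μ = 42.92/157.43 = 0.2726

Final: 0.2726


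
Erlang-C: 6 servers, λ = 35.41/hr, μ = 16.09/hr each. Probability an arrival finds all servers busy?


a = λ/μ = 2.2007; ρ = a/6 = 0.3668
P₀ = 0.110428 (from M/M/c formula)
C(c,a) = [a^c/(c!(1−ρ))]·P₀ = [113.61072/(720·0.6332)]·0.110428
= 0.24920·0.110428 = 0.027518

Final: 0.027518


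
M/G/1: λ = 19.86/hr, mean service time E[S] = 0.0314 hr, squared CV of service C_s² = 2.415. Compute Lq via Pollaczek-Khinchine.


ρ = λ·E[S] = 19.86·0.0314 = 0.6236
Lq = ρ²(1+C_s²)/(2(1−ρ)) = 0.3889·(1+2.415)/(2·0.3764)
= 0.3889·3.4150/0.7528 = 1.76414

Final: 1.76414


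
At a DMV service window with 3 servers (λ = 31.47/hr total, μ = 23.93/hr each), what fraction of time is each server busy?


ρ = λ/(cμ) = 31.47/(3·23.93) = 31.47/71.79 = 0.4384

Final: 0.4384


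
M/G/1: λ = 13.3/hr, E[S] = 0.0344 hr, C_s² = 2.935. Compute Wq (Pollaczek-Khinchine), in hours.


ρ = λ·E[S] = 13.3·0.0344 = 0.4575
E[S²] = E[S]²(1+C_s²) = 0.0344²·(1+2.935) = 0.004657
Wq = λ·E[S²]/(2(1−ρ)) = 13.3·0.004657/(2·0.5425) = 0.05708 hr

Final: 0.05708 hr


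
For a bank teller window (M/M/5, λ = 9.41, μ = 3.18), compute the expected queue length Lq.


a = λ/μ = 2.9591; ρ = a/5 = 0.5918
P₀ = 0.048822
Lq = P₀·a^c·ρ / (c!·(1−ρ)²) = 0.048822·226.88852·0.5918/(120·0.16661)
= 0.32790

Final: 0.32790


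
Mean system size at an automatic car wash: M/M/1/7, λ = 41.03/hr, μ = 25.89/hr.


ρ = 41.03/25.89 = 1.5848
L = ρ[1 − (K+1)ρ^K + Kρ^(K+1)] / [(1−ρ)(1−ρ^(K+1))]
Numerator: 1.5848·(1 − 8·25.106505 + 7·39.788332) = 124.668888
Denominator: (-0.5848)·(-38.788332) = 22.682709
L = 124.668888/22.682709 = 5.4962

Final: 5.4962


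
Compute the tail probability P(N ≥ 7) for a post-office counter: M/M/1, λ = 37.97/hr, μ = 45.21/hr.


ρ = 37.97/45.21 = 0.8399
P(N ≥ n) = ρ^n = 0.8399^7 = 0.294742

Final: 0.294742


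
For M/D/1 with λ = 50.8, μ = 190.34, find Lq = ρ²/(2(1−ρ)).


ρ = 50.8/190.34 = 0.2669
M/D/1: Lq = ρ²/(2(1−ρ)) = 0.07123/(2·0.7331) = 0.04858

Final: 0.04858


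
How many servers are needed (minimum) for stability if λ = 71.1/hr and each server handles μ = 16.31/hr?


Stability requires cμ > λ ⇔ c > λ/μ.
λ/μ = 71.1/16.31 = 4.3593
Minimum integer c = ⌊4.3593⌋ + 1 = 5
Check: 5·16.31 = 81.55 > 71.1, while 4·16.31 = 65.24 ≤ 71.1

Final: 5 servers


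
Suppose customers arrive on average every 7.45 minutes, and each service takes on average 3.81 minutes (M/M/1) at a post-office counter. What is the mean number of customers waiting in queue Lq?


λ = 60/7.45 = 8.0537 /hr
μ = 60/3.81 = 15.7480 /hr
ρ = λ/μ = 8.0537/15.7480 = 0.5114
Lq = ρ²/(1−ρ) = 0.2615/0.4886 = 0.5353

Final: 0.5353


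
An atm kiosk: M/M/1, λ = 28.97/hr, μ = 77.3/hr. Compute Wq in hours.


ρ = 28.97/77.3 = 0.3748
Wq = ρ/(μ−λ) = 0.3748/(77.3 − 28.97) = 0.3748/48.33 = 0.007754 hr

Final: 0.007754 hr


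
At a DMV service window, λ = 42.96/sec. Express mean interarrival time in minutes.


Mean interarrival time = 1/λ = 1/42.96 second = 0.02328 second
In minutes: 0.02328 × 0.0166667 = 0.0003880 min

Final: 0.0003880 min


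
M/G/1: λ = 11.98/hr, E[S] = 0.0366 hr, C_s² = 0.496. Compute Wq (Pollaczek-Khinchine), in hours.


ρ = λ·E[S] = 11.98·0.0366 = 0.4385
E[S²] = E[S]²(1+C_s²) = 0.0366²·(1+0.496) = 0.002004
Wq = λ·E[S²]/(2(1−ρ)) = 11.98·0.002004/(2·0.5615) = 0.02138 hr

Final: 0.02138 hr


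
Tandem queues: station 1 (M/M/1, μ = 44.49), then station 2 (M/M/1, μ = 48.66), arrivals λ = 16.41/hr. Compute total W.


Each node sees arrival rate λ = 16.41/hr (tandem ⇒ throughput preserved).
W₁ = 1/(μ₁−λ) = 1/(44.49−16.41) = 0.03561 hr
W₂ = 1/(μ₂−λ) = 1/(48.66−16.41) = 0.03101 hr
W_total = W₁ + W₂ = 0.03561 + 0.03101 = 0.06662 hr

Final: 0.06662 hr


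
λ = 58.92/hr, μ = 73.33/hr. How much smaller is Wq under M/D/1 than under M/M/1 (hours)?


ρ = 58.92/73.33 = 0.8035
Wq(M/M/1) = ρ/(μ−λ) = 0.8035/14.41 = 0.05576 hr
Wq(M/D/1) = ρ/(2(μ−λ)) = 0.02788 hr
Savings = 0.05576 − 0.02788 = 0.02788 hr

Final: 0.02788 hr


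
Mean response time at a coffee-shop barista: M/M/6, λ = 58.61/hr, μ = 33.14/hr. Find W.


a = 1.7686; ρ = 0.2948; P₀ = 0.170460
Lq = P₀·a^c·ρ/(c!(1−ρ)²) = 0.004293
Wq = Lq/λ = 0.004293/58.61 = 0.00007325 hr
W = Wq + 1/μ = 0.00007325 + 0.03018 = 0.03025 hr

Final: 0.03025 hr


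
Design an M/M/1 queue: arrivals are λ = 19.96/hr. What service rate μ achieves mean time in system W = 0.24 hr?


W = 1/(μ−λ) ⇒ μ − λ = 1/W = 1/0.24 = 4.1667
μ = λ + 1/W = 19.96 + 4.1667 = 24.1267 per hr

Final: 24.1267 /hr


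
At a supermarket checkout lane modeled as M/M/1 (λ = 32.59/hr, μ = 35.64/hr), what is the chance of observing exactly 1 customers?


ρ = 32.59/35.64 = 0.9144
P_n = (1−ρ)·ρ^n = (1 − 0.9144)·0.9144^1 = 0.08558·0.914422 = 0.078254

Final: 0.078254


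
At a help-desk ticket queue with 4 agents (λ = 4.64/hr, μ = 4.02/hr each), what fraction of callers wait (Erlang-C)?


a = λ/μ = 1.1542; ρ = a/4 = 0.2886
P₀ = 0.314408 (from M/M/c formula)
C(c,a) = [a^c/(c!(1−ρ))]·P₀ = [1.77487/(24·0.7114)]·0.314408
= 0.10395·0.314408 = 0.032682

Final: 0.032682


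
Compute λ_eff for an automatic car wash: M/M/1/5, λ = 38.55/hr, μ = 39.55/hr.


ρ = 0.9747; P_K = (1−ρ)ρ^5/(1−ρ^6) = 0.156181
λ_eff = λ(1 − P_K) = 38.55·(1 − 0.156181) = 38.55·0.843819 = 32.5292 /hr

Final: 32.5292 /hr


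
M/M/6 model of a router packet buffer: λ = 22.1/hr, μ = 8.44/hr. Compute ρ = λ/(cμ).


ρ = λ/(cμ) = 22.1/(6·8.44) = 22.1/50.64 = 0.4364

Final: 0.4364


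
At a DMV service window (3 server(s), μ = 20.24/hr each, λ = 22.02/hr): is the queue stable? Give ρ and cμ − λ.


Total capacity cμ = 3·20.24 = 60.72/hr
ρ = λ/(cμ) = 22.02/60.72 = 0.3626
Stable ⇔ ρ < 1: YES
Spare capacity = cμ − λ = 60.72 − 22.02 = 38.70/hr

Final: ρ = 0.3626; stable; margin = 38.70/hr


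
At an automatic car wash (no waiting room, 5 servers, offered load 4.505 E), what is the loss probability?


B(c,a) = (a^c/c!) / Σ_{k=0}^{c} a^k/k!
a^5/5! = 15.462963
Σ terms (k=0..5): 1.00000 + 4.50500 + 10.14751 + 15.23818 + 17.16200 + 15.46296 = 63.515659
B = 15.462963/63.515659 = 0.243451

Final: 0.243451


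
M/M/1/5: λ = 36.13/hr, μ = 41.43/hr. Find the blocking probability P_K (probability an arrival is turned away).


ρ = λ/μ = 36.13/41.43 = 0.8721
P_K = (1−ρ)ρ^K/(1−ρ^(K+1)) = (0.1279·0.504388)/(1 − 0.439864)
= 0.064525/0.560136 = 0.115195

Final: 0.115195


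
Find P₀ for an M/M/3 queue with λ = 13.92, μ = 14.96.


a = λ/μ = 13.92/14.96 = 0.9305; ρ = a/c = 0.3102
Σ_{k=0}^{2} a^k/k! (terms k=0..2) = 1.00000 + 0.93048 + 0.43290 = 2.36338
Tail: a^3/(3!(1−ρ)) = 0.80561/(6·0.6898) = 0.19464
P₀ = 1/(2.36338 + 0.19464) = 1/2.55802 = 0.390928

Final: 0.390928


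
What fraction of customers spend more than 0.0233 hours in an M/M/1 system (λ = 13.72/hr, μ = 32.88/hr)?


W ~ Exponential(μ−λ) for M/M/1.
μ − λ = 32.88 − 13.72 = 19.1600
P(W > t) = e^{−(μ−λ)t} = e^{−0.4464} = 0.639910

Final: 0.639910


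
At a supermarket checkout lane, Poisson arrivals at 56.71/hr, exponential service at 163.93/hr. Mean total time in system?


W = 1/(μ−λ) = 1/(163.93 − 56.71) = 1/107.22 = 0.009327 hr

Final: 0.009327 hr


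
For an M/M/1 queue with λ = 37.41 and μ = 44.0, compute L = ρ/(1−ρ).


ρ = λ/μ = 37.41/44.0 = 0.8502
L = ρ/(1−ρ) = 0.8502/(1 − 0.8502) = 0.8502/0.1498 = 5.6768

Final: 5.6768


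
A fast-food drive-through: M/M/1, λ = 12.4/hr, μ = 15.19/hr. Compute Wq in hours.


ρ = 12.4/15.19 = 0.8163
Wq = ρ/(μ−λ) = 0.8163/(15.19 − 12.4) = 0.8163/2.79 = 0.2926 hr

Final: 0.2926 hr


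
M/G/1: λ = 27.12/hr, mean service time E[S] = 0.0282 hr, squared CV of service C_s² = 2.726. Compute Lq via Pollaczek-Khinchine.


ρ = λ·E[S] = 27.12·0.0282 = 0.7648
Lq = ρ²(1+C_s²)/(2(1−ρ)) = 0.5849·(1+2.726)/(2·0.2352)
= 0.5849·3.7260/0.4704 = 4.63259

Final: 4.63259


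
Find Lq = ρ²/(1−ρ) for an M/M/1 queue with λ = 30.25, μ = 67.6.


ρ = 30.25/67.6 = 0.4475
Lq = ρ²/(1−ρ) = 0.2002/0.5525 = 0.3624

Final: 0.3624


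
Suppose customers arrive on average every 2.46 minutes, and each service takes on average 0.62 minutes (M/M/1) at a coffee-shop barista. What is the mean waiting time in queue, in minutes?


λ = 60/2.46 = 24.3902 /hr
μ = 60/0.62 = 96.7742 /hr
ρ = λ/μ = 24.3902/96.7742 = 0.2520
Wq = ρ/(μ−λ) = 0.2520/(96.7742−24.3902) = 0.003482 hr
In minutes: 0.003482·60 = 0.2089 min

Final: 0.2089 min


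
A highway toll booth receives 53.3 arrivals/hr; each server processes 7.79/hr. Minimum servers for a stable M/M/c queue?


Stability requires cμ > λ ⇔ c > λ/μ.
λ/μ = 53.3/7.79 = 6.8421
Minimum integer c = ⌊6.8421⌋ + 1 = 7
Check: 7·7.79 = 54.53 > 53.3, while 6·7.79 = 46.74 ≤ 53.3

Final: 7 servers


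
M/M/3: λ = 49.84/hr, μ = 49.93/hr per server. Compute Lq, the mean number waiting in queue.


a = λ/μ = 0.9982; ρ = a/3 = 0.3327
P₀ = 0.364322
Lq = P₀·a^c·ρ / (c!·(1−ρ)²) = 0.364322·0.99460·0.3327/(6·0.44525)
= 0.04513

Final: 0.04513


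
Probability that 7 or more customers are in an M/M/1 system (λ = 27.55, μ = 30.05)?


ρ = 27.55/30.05 = 0.9168
P(N ≥ n) = ρ^n = 0.9168^7 = 0.544427

Final: 0.544427


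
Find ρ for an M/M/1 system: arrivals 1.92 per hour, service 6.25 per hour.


ρ = λ/μ = 1.92/6.25 = 0.3072

Final: 0.3072


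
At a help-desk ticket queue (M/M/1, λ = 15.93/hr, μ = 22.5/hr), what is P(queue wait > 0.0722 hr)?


ρ = 15.93/22.5 = 0.7080
P(Wq > t) = ρ·e^{−(μ−λ)t} = 0.7080·e^{−0.4744}
= 0.7080·0.622287 = 0.440579

Final: 0.440579


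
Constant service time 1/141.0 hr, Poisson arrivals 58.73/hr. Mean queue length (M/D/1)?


ρ = 58.73/141.0 = 0.4165
M/D/1: Lq = ρ²/(2(1−ρ)) = 0.1735/(2·0.5835) = 0.14867

Final: 0.14867


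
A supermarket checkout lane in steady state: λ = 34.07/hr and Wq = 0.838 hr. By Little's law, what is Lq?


Lq = λWq = 34.07·0.838 = 28.5507

Final: 28.5507


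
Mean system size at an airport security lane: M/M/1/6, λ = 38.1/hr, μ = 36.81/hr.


ρ = 38.1/36.81 = 1.0350
L = ρ[1 − (K+1)ρ^K + Kρ^(K+1)] / [(1−ρ)(1−ρ^(K+1))]
Numerator: 1.0350·(1 − 7·1.229575 + 6·1.272665) = 0.029982
Denominator: (-0.03504)·(-0.272665) = 0.009555
L = 0.029982/0.009555 = 3.1376

Final: 3.1376


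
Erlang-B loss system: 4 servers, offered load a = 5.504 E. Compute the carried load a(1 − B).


B(4,5.504) = 0.436119 (Erlang-B)
Carried load = a(1 − B) = 5.504·(1 − 0.436119) = 5.504·0.563881 = 3.1036 E

Final: 3.1036 Erlangs


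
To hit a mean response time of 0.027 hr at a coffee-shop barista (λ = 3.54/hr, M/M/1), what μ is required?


W = 1/(μ−λ) ⇒ μ − λ = 1/W = 1/0.027 = 37.0370
μ = λ + 1/W = 3.54 + 37.0370 = 40.5770 per hr

Final: 40.5770 /hr


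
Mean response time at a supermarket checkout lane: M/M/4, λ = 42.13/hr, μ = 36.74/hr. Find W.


a = 1.1467; ρ = 0.2867; P₀ = 0.316809
Lq = P₀·a^c·ρ/(c!(1−ρ)²) = 0.01286
Wq = Lq/λ = 0.01286/42.13 = 0.0003052 hr
W = Wq + 1/μ = 0.0003052 + 0.02722 = 0.02752 hr

Final: 0.02752 hr


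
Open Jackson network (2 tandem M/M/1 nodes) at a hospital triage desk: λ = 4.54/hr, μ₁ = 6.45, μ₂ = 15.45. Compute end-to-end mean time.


Each node sees arrival rate λ = 4.54/hr (tandem ⇒ throughput preserved).
W₁ = 1/(μ₁−λ) = 1/(6.45−4.54) = 0.52356 hr
W₂ = 1/(μ₂−λ) = 1/(15.45−4.54) = 0.09166 hr
W_total = W₁ + W₂ = 0.52356 + 0.09166 = 0.61522 hr

Final: 0.61522 hr


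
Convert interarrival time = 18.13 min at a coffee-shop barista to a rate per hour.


λ = 1/(interarrival time) in consistent units.
1 hour = 60 min, so λ = 60/18.13 = 3.3094 per hour

Final: 3.3094 /hr


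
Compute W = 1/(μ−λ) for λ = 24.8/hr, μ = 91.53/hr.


W = 1/(μ−λ) = 1/(91.53 − 24.8) = 1/66.73 = 0.01499 hr

Final: 0.01499 hr


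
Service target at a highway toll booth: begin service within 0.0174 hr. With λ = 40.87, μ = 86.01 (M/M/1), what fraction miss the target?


ρ = 40.87/86.01 = 0.4752
P(Wq > t) = ρ·e^{−(μ−λ)t} = 0.4752·e^{−0.7854}
= 0.4752·0.455921 = 0.216643

Final: 0.216643


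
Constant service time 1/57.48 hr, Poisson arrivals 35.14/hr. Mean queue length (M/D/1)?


ρ = 35.14/57.48 = 0.6113
M/D/1: Lq = ρ²/(2(1−ρ)) = 0.3737/(2·0.3887) = 0.48081

Final: 0.48081


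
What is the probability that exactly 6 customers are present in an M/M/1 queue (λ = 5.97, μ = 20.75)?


ρ = 5.97/20.75 = 0.2877
P_n = (1−ρ)·ρ^n = (1 − 0.2877)·0.2877^6 = 0.7123·0.0005672 = 0.0004040

Final: 0.0004040


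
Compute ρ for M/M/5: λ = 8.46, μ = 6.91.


ρ = λ/(cμ) = 8.46/(5·6.91) = 8.46/34.55 = 0.2449

Final: 0.2449


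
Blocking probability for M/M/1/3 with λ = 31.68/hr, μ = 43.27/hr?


ρ = λ/μ = 31.68/43.27 = 0.7321
P_K = (1−ρ)ρ^K/(1−ρ^(K+1)) = (0.2679·0.392459)/(1 − 0.287338)
= 0.105121/0.712662 = 0.147505

Final: 0.147505


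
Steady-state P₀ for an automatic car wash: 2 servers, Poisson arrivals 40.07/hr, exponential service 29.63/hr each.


a = λ/μ = 40.07/29.63 = 1.3523; ρ = a/c = 0.6762
Σ_{k=0}^{1} a^k/k! (terms k=0..1) = 1.00000 + 1.35235 = 2.35235
Tail: a^2/(2!(1−ρ)) = 1.82884/(2·0.3238) = 2.82379
P₀ = 1/(2.35235 + 2.82379) = 1/5.17613 = 0.193194

Final: 0.193194


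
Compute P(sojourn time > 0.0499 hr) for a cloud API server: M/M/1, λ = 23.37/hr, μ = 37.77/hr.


W ~ Exponential(μ−λ) for M/M/1.
μ − λ = 37.77 − 23.37 = 14.4000
P(W > t) = e^{−(μ−λ)t} = e^{−0.7186} = 0.487454

Final: 0.487454


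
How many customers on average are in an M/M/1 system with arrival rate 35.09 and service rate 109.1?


ρ = λ/μ = 35.09/109.1 = 0.3216
L = ρ/(1−ρ) = 0.3216/(1 − 0.3216) = 0.3216/0.6784 = 0.4741

Final: 0.4741


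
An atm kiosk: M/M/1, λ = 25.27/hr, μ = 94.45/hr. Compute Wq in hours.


ρ = 25.27/94.45 = 0.2675
Wq = ρ/(μ−λ) = 0.2675/(94.45 − 25.27) = 0.2675/69.18 = 0.003867 hr

Final: 0.003867 hr


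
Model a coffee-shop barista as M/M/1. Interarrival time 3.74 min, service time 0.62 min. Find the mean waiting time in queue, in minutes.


λ = 60/3.74 = 16.0428 /hr
μ = 60/0.62 = 96.7742 /hr
ρ = λ/μ = 16.0428/96.7742 = 0.1658
Wq = ρ/(μ−λ) = 0.1658/(96.7742−16.0428) = 0.002053 hr
In minutes: 0.002053·60 = 0.1232 min

Final: 0.1232 min


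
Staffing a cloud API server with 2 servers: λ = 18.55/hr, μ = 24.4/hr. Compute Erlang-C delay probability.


a = λ/μ = 0.7602; ρ = a/2 = 0.3801
P₀ = 0.449146 (from M/M/c formula)
C(c,a) = [a^c/(c!(1−ρ))]·P₀ = [0.57797/(2·0.6199)]·0.449146
= 0.46620·0.449146 = 0.209392

Final: 0.209392


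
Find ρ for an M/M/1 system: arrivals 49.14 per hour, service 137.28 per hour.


ρ = λ/μ = 49.14/137.28 = 0.3580

Final: 0.3580


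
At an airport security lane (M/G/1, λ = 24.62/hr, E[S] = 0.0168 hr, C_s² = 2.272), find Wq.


ρ = λ·E[S] = 24.62·0.0168 = 0.4136
E[S²] = E[S]²(1+C_s²) = 0.0168²·(1+2.272) = 0.0009235
Wq = λ·E[S²]/(2(1−ρ)) = 24.62·0.0009235/(2·0.5864) = 0.01939 hr

Final: 0.01939 hr


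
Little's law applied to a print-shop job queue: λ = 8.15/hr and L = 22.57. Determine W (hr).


W = L/λ = 22.57/8.15 = 2.7693 hr

Final: 2.7693 hr


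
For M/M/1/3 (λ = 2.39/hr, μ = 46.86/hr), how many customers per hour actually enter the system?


ρ = 0.05100; P_K = (1−ρ)ρ^3/(1−ρ^4) = 0.0001259
λ_eff = λ(1 − P_K) = 2.39·(1 − 0.0001259) = 2.39·0.999874 = 2.3897 /hr

Final: 2.3897 /hr


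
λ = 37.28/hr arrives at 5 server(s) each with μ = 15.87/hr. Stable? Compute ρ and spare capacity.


Total capacity cμ = 5·15.87 = 79.35/hr
ρ = λ/(cμ) = 37.28/79.35 = 0.4698
Stable ⇔ ρ < 1: YES
Spare capacity = cμ − λ = 79.35 − 37.28 = 42.07/hr

Final: ρ = 0.4698; stable; margin = 42.07/hr


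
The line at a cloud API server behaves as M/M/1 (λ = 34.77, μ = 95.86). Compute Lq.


ρ = 34.77/95.86 = 0.3627
Lq = ρ²/(1−ρ) = 0.1316/0.6373 = 0.2064

Final: 0.2064


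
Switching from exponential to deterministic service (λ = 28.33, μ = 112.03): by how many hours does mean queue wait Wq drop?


ρ = 28.33/112.03 = 0.2529
Wq(M/M/1) = ρ/(μ−λ) = 0.2529/83.70 = 0.003021 hr
Wq(M/D/1) = ρ/(2(μ−λ)) = 0.001511 hr
Savings = 0.003021 − 0.001511 = 0.001511 hr

Final: 0.001511 hr


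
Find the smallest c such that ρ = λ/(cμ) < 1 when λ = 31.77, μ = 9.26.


Stability requires cμ > λ ⇔ c > λ/μ.
λ/μ = 31.77/9.26 = 3.4309
Minimum integer c = ⌊3.4309⌋ + 1 = 4
Check: 4·9.26 = 37.04 > 31.77, while 3·9.26 = 27.78 ≤ 31.77

Final: 4 servers


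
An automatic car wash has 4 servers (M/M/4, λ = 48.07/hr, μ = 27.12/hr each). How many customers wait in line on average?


a = λ/μ = 1.7725; ρ = a/4 = 0.4431
P₀ = 0.166389
Lq = P₀·a^c·ρ / (c!·(1−ρ)²) = 0.166389·9.87047·0.4431/(24·0.31011)
= 0.09778

Final: 0.09778


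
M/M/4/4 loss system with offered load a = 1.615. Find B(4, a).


B(c,a) = (a^c/c!) / Σ_{k=0}^{c} a^k/k!
a^4/4! = 0.283452
Σ terms (k=0..4): 1.00000 + 1.61500 + 1.30411 + 0.70205 + 0.28345 = 4.904611
B = 0.283452/4.904611 = 0.057793

Final: 0.057793


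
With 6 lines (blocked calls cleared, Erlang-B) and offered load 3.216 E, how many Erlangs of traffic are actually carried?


B(6,3.216) = 0.064586 (Erlang-B)
Carried load = a(1 − B) = 3.216·(1 − 0.064586) = 3.216·0.935414 = 3.0083 E

Final: 3.0083 Erlangs


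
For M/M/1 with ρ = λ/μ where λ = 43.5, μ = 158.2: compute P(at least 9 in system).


ρ = 43.5/158.2 = 0.2750
P(N ≥ n) = ρ^n = 0.2750^9 = 0.000008986

Final: 0.000008986


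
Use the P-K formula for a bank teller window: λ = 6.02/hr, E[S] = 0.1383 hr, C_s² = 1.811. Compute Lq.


ρ = λ·E[S] = 6.02·0.1383 = 0.8326
Lq = ρ²(1+C_s²)/(2(1−ρ)) = 0.6932·(1+1.811)/(2·0.1674)
= 0.6932·2.8110/0.3349 = 5.81868

Final: 5.81868


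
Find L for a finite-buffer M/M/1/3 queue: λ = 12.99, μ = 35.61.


ρ = 12.99/35.61 = 0.3648
L = ρ[1 − (K+1)ρ^K + Kρ^(K+1)] / [(1−ρ)(1−ρ^(K+1))]
Numerator: 0.3648·(1 − 4·0.048541 + 3·0.017707) = 0.313334
Denominator: (0.6352)·(0.982293) = 0.623967
L = 0.313334/0.623967 = 0.5022

Final: 0.5022


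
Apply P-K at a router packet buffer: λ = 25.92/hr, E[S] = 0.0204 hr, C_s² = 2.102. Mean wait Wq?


ρ = λ·E[S] = 25.92·0.0204 = 0.5288
E[S²] = E[S]²(1+C_s²) = 0.0204²·(1+2.102) = 0.001291
Wq = λ·E[S²]/(2(1−ρ)) = 25.92·0.001291/(2·0.4712) = 0.03550 hr

Final: 0.03550 hr


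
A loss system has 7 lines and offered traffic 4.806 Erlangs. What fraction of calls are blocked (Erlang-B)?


B(c,a) = (a^c/c!) / Σ_{k=0}^{c} a^k/k!
a^7/7! = 11.750486
Σ terms (k=0..7): 1.00000 + 4.80600 + 11.54882 + 18.50121 + 22.22920 + 21.36671 + 17.11473 + 11.75049 = 108.317149
B = 11.750486/108.317149 = 0.108482

Final: 0.108482


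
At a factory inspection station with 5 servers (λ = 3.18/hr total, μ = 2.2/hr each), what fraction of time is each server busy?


ρ = λ/(cμ) = 3.18/(5·2.2) = 3.18/11.00 = 0.2891

Final: 0.2891


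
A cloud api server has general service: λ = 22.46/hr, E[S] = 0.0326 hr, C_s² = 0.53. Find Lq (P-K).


ρ = λ·E[S] = 22.46·0.0326 = 0.7322
Lq = ρ²(1+C_s²)/(2(1−ρ)) = 0.5361·(1+0.53)/(2·0.2678)
= 0.5361·1.5300/0.5356 = 1.53144

Final: 1.53144


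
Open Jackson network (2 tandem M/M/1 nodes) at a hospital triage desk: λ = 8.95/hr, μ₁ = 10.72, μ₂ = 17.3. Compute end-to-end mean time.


Each node sees arrival rate λ = 8.95/hr (tandem ⇒ throughput preserved).
W₁ = 1/(μ₁−λ) = 1/(10.72−8.95) = 0.56497 hr
W₂ = 1/(μ₂−λ) = 1/(17.3−8.95) = 0.11976 hr
W_total = W₁ + W₂ = 0.56497 + 0.11976 = 0.68473 hr

Final: 0.68473 hr


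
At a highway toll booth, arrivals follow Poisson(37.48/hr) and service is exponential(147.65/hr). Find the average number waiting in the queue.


ρ = 37.48/147.65 = 0.2538
Lq = ρ²/(1−ρ) = 0.06444/0.7462 = 0.08636

Final: 0.08636


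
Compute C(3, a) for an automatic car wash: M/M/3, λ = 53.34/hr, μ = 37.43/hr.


a = λ/μ = 1.4251; ρ = a/3 = 0.4750
P₀ = 0.229399 (from M/M/c formula)
C(c,a) = [a^c/(c!(1−ρ))]·P₀ = [2.89401/(6·0.5250)]·0.229399
= 0.91877·0.229399 = 0.210764

Final: 0.210764


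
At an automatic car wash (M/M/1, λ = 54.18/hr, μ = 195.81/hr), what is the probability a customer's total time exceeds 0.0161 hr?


W ~ Exponential(μ−λ) for M/M/1.
μ − λ = 195.81 − 54.18 = 141.6300
P(W > t) = e^{−(μ−λ)t} = e^{−2.2802} = 0.102259

Final: 0.102259


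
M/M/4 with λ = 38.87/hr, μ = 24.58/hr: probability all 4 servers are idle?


a = λ/μ = 38.87/24.58 = 1.5814; ρ = a/c = 0.3953
Σ_{k=0}^{3} a^k/k! (terms k=0..3) = 1.00000 + 1.58137 + 1.25036 + 0.65909 = 4.49082
Tail: a^4/(4!(1−ρ)) = 6.25361/(24·0.6047) = 0.43093
P₀ = 1/(4.49082 + 0.43093) = 1/4.92175 = 0.203180

Final: 0.203180


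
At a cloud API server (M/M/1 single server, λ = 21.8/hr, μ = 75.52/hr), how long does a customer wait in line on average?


ρ = 21.8/75.52 = 0.2887
Wq = ρ/(μ−λ) = 0.2887/(75.52 − 21.8) = 0.2887/53.72 = 0.005374 hr

Final: 0.005374 hr


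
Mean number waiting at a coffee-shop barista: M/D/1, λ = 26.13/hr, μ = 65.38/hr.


ρ = 26.13/65.38 = 0.3997
M/D/1: Lq = ρ²/(2(1−ρ)) = 0.1597/(2·0.6003) = 0.13303

Final: 0.13303


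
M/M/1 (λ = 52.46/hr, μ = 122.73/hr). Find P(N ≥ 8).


ρ = 52.46/122.73 = 0.4274
P(N ≥ n) = ρ^n = 0.4274^8 = 0.001114

Final: 0.001114


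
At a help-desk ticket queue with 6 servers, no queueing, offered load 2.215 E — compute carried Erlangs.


B(6,2.215) = 0.018043 (Erlang-B)
Carried load = a(1 − B) = 2.215·(1 − 0.018043) = 2.215·0.981957 = 2.1750 E

Final: 2.1750 Erlangs


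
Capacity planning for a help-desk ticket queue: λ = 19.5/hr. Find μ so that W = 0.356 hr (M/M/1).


W = 1/(μ−λ) ⇒ μ − λ = 1/W = 1/0.356 = 2.8090
μ = λ + 1/W = 19.5 + 2.8090 = 22.3090 per hr

Final: 22.3090 /hr


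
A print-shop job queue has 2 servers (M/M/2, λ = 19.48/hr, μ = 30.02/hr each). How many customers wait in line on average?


a = λ/μ = 0.6489; ρ = a/2 = 0.3245
P₀ = 0.510060
Lq = P₀·a^c·ρ / (c!·(1−ρ)²) = 0.510060·0.42107·0.3245/(2·0.45637)
= 0.07635

Final: 0.07635


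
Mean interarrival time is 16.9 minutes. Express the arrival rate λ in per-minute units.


λ = 1/(interarrival time) in consistent units.
1 minute = 1 min, so λ = 1/16.9 = 0.05917 per minute

Final: 0.05917 /min


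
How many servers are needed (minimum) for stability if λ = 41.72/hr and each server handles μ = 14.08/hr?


Stability requires cμ > λ ⇔ c > λ/μ.
λ/μ = 41.72/14.08 = 2.9631
Minimum integer c = ⌊2.9631⌋ + 1 = 3
Check: 3·14.08 = 42.24 > 41.72, while 2·14.08 = 28.16 ≤ 41.72

Final: 3 servers


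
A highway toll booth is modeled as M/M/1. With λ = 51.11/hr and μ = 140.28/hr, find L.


ρ = λ/μ = 51.11/140.28 = 0.3643
L = ρ/(1−ρ) = 0.3643/(1 − 0.3643) = 0.3643/0.6357 = 0.5732

Final: 0.5732


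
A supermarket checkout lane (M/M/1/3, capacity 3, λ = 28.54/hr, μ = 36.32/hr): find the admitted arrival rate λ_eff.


ρ = 0.7858; P_K = (1−ρ)ρ^3/(1−ρ^4) = 0.167980
λ_eff = λ(1 − P_K) = 28.54·(1 − 0.167980) = 28.54·0.832020 = 23.7459 /hr

Final: 23.7459 /hr


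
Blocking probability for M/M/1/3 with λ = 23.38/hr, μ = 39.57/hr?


ρ = λ/μ = 23.38/39.57 = 0.5909
P_K = (1−ρ)ρ^K/(1−ρ^(K+1)) = (0.4091·0.206270)/(1 − 0.121875)
= 0.084395/0.878125 = 0.096108

Final: 0.096108


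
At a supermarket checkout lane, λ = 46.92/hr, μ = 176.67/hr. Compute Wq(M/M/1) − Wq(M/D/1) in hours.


ρ = 46.92/176.67 = 0.2656
Wq(M/M/1) = ρ/(μ−λ) = 0.2656/129.75 = 0.002047 hr
Wq(M/D/1) = ρ/(2(μ−λ)) = 0.001023 hr
Savings = 0.002047 − 0.001023 = 0.001023 hr

Final: 0.001023 hr


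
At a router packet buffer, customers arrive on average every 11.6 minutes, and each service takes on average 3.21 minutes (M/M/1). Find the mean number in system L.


λ = 60/11.6 = 5.1724 /hr
μ = 60/3.21 = 18.6916 /hr
ρ = λ/μ = 5.1724/18.6916 = 0.2767
L = ρ/(1−ρ) = 0.2767/0.7233 = 0.3826

Final: 0.3826


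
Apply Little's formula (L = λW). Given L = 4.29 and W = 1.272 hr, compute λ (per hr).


λ = L/W = 4.29/1.272 = 3.3726 /hr

Final: 3.3726 /hr


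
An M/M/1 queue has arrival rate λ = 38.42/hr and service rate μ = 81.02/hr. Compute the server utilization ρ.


ρ = λ/μ = 38.42/81.02 = 0.4742

Final: 0.4742


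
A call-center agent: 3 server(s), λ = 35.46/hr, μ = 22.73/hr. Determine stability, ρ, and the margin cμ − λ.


Total capacity cμ = 3·22.73 = 68.19/hr
ρ = λ/(cμ) = 35.46/68.19 = 0.5200
Stable ⇔ ρ < 1: YES
Spare capacity = cμ − λ = 68.19 − 35.46 = 32.73/hr

Final: ρ = 0.5200; stable; margin = 32.73/hr


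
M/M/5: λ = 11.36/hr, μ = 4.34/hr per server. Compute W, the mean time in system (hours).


a = 2.6175; ρ = 0.5235; P₀ = 0.070737
Lq = P₀·a^c·ρ/(c!(1−ρ)²) = 0.16700
Wq = Lq/λ = 0.16700/11.36 = 0.01470 hr
W = Wq + 1/μ = 0.01470 + 0.23041 = 0.24512 hr

Final: 0.24512 hr


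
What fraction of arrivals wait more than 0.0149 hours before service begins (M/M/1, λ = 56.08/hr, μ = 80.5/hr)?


ρ = 56.08/80.5 = 0.6966
P(Wq > t) = ρ·e^{−(μ−λ)t} = 0.6966·e^{−0.3639}
= 0.6966·0.694990 = 0.484162

Final: 0.484162


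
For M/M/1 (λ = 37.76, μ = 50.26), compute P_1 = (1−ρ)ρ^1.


ρ = 37.76/50.26 = 0.7513
P_n = (1−ρ)·ρ^n = (1 − 0.7513)·0.7513^1 = 0.2487·0.751293 = 0.186852

Final: 0.186852


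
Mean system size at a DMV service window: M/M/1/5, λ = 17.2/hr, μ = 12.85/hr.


ρ = 17.2/12.85 = 1.3385
L = ρ[1 − (K+1)ρ^K + Kρ^(K+1)] / [(1−ρ)(1−ρ^(K+1))]
Numerator: 1.3385·(1 − 6·4.296617 + 5·5.751113) = 5.321783
Denominator: (-0.3385)·(-4.751113) = 1.608353
L = 5.321783/1.608353 = 3.3088

Final: 3.3088


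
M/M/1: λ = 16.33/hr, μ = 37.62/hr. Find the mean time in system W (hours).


W = 1/(μ−λ) = 1/(37.62 − 16.33) = 1/21.29 = 0.04697 hr

Final: 0.04697 hr


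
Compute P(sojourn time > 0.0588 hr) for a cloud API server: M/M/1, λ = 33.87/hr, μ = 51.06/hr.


W ~ Exponential(μ−λ) for M/M/1.
μ − λ = 51.06 − 33.87 = 17.1900
P(W > t) = e^{−(μ−λ)t} = e^{−1.0108} = 0.363938

Final: 0.363938


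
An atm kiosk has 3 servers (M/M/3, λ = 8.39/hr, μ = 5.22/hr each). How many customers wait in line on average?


a = λ/μ = 1.6073; ρ = a/3 = 0.5358
P₀ = 0.185542
Lq = P₀·a^c·ρ / (c!·(1−ρ)²) = 0.185542·4.15216·0.5358/(6·0.21552)
= 0.31919

Final: 0.31919


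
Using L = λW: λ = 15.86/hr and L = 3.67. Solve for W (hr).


W = L/λ = 3.67/15.86 = 0.2314 hr

Final: 0.2314 hr


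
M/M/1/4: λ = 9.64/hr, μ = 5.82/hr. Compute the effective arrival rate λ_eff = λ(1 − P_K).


ρ = 1.6564; P_K = (1−ρ)ρ^4/(1−ρ^5) = 0.430822
λ_eff = λ(1 − P_K) = 9.64·(1 − 0.430822) = 9.64·0.569178 = 5.4869 /hr

Final: 5.4869 /hr


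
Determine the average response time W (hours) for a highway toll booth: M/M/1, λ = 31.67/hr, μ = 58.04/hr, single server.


W = 1/(μ−λ) = 1/(58.04 − 31.67) = 1/26.37 = 0.03792 hr

Final: 0.03792 hr


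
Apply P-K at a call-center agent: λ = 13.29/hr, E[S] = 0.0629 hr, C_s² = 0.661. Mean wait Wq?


ρ = λ·E[S] = 13.29·0.0629 = 0.8359
E[S²] = E[S]²(1+C_s²) = 0.0629²·(1+0.661) = 0.006572
Wq = λ·E[S²]/(2(1−ρ)) = 13.29·0.006572/(2·0.1641) = 0.26617 hr

Final: 0.26617 hr


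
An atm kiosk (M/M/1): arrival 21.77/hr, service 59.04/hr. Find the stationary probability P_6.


ρ = 21.77/59.04 = 0.3687
P_n = (1−ρ)·ρ^n = (1 − 0.3687)·0.3687^6 = 0.6313·0.002513 = 0.001587

Final: 0.001587


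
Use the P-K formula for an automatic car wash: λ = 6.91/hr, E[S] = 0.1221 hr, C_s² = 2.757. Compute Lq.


ρ = λ·E[S] = 6.91·0.1221 = 0.8437
Lq = ρ²(1+C_s²)/(2(1−ρ)) = 0.7118·(1+2.757)/(2·0.1563)
= 0.7118·3.7570/0.3126 = 8.55599

Final: 8.55599


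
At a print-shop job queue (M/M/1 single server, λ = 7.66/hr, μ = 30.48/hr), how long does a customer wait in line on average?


ρ = 7.66/30.48 = 0.2513
Wq = ρ/(μ−λ) = 0.2513/(30.48 − 7.66) = 0.2513/22.82 = 0.01101 hr

Final: 0.01101 hr


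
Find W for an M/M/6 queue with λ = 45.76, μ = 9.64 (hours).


a = 4.7469; ρ = 0.7911; P₀ = 0.006572
Lq = P₀·a^c·ρ/(c!(1−ρ)²) = 1.89406
Wq = Lq/λ = 1.89406/45.76 = 0.04139 hr
W = Wq + 1/μ = 0.04139 + 0.10373 = 0.14513 hr

Final: 0.14513 hr


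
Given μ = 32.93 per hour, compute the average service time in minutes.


Mean service time = 1/μ = 1/32.93 hour = 0.03037 hour
In minutes: 0.03037 × 60 = 1.8220 min

Final: 1.8220 min


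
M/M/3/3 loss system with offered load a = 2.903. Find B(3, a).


B(c,a) = (a^c/c!) / Σ_{k=0}^{c} a^k/k!
a^3/3! = 4.077461
Σ terms (k=0..3): 1.00000 + 2.90300 + 4.21370 + 4.07746 = 12.194166
B = 4.077461/12.194166 = 0.334378

Final: 0.334378


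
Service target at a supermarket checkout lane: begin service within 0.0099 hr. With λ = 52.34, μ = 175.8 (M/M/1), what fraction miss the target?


ρ = 52.34/175.8 = 0.2977
P(Wq > t) = ρ·e^{−(μ−λ)t} = 0.2977·e^{−1.2223}
= 0.2977·0.294565 = 0.087699

Final: 0.087699


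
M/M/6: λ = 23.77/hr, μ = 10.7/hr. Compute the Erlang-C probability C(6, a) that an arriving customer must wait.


a = λ/μ = 2.2215; ρ = a/6 = 0.3702
P₀ = 0.108144 (from M/M/c formula)
C(c,a) = [a^c/(c!(1−ρ))]·P₀ = [120.19113/(720·0.6298)]·0.108144
= 0.26508·0.108144 = 0.028666

Final: 0.028666


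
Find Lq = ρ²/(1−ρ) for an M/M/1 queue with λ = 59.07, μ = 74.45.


ρ = 59.07/74.45 = 0.7934
Lq = ρ²/(1−ρ) = 0.6295/0.2066 = 3.0473

Final: 3.0473


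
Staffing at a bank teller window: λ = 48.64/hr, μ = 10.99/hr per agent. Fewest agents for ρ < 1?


Stability requires cμ > λ ⇔ c > λ/μ.
λ/μ = 48.64/10.99 = 4.4258
Minimum integer c = ⌊4.4258⌋ + 1 = 5
Check: 5·10.99 = 54.95 > 48.64, while 4·10.99 = 43.96 ≤ 48.64

Final: 5 servers


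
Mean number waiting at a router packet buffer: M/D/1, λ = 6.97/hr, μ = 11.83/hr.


ρ = 6.97/11.83 = 0.5892
M/D/1: Lq = ρ²/(2(1−ρ)) = 0.3471/(2·0.4108) = 0.42249

Final: 0.42249


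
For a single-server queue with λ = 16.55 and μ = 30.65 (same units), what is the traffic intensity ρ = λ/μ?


ρ = λ/μ = 16.55/30.65 = 0.5400

Final: 0.5400


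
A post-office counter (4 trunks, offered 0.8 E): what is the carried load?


B(4,0.8) = 0.007679 (Erlang-B)
Carried load = a(1 − B) = 0.8·(1 − 0.007679) = 0.8·0.992321 = 0.7939 E

Final: 0.7939 Erlangs


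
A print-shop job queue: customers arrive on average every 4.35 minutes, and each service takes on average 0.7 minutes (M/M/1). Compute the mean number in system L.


λ = 60/4.35 = 13.7931 /hr
μ = 60/0.7 = 85.7143 /hr
ρ = λ/μ = 13.7931/85.7143 = 0.1609
L = ρ/(1−ρ) = 0.1609/0.8391 = 0.1918

Final: 0.1918


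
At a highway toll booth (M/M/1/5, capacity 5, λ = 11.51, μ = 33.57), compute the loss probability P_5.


ρ = λ/μ = 11.51/33.57 = 0.3429
P_K = (1−ρ)ρ^K/(1−ρ^(K+1)) = (0.6571·0.004738)/(1 − 0.001625)
= 0.003114/0.998375 = 0.003119

Final: 0.003119


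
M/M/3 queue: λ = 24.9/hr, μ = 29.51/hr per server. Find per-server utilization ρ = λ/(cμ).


ρ = λ/(cμ) = 24.9/(3·29.51) = 24.9/88.53 = 0.2813

Final: 0.2813


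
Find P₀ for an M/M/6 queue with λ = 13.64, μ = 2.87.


a = λ/μ = 13.64/2.87 = 4.7526; ρ = a/c = 0.7921
Σ_{k=0}^{5} a^k/k! (terms k=0..5) = 1.00000 + 4.75261 + 11.29367 + 17.89148 + 21.25782 + 20.20604 = 76.40161
Tail: a^6/(6!(1−ρ)) = 11523.77689/(720·0.2079) = 76.98613
P₀ = 1/(76.40161 + 76.98613) = 1/153.38773 = 0.006519

Final: 0.006519


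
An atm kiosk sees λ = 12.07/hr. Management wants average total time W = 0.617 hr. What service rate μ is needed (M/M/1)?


W = 1/(μ−λ) ⇒ μ − λ = 1/W = 1/0.617 = 1.6207
μ = λ + 1/W = 12.07 + 1.6207 = 13.6907 per hr

Final: 13.6907 /hr


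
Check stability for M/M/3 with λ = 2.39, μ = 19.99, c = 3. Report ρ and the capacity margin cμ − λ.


Total capacity cμ = 3·19.99 = 59.97/hr
ρ = λ/(cμ) = 2.39/59.97 = 0.03985
Stable ⇔ ρ < 1: YES
Spare capacity = cμ − λ = 59.97 − 2.39 = 57.58/hr

Final: ρ = 0.03985; stable; margin = 57.58/hr


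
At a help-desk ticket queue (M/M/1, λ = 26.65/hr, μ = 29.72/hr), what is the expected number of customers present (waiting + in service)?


ρ = λ/μ = 26.65/29.72 = 0.8967
L = ρ/(1−ρ) = 0.8967/(1 − 0.8967) = 0.8967/0.1033 = 8.6808

Final: 8.6808


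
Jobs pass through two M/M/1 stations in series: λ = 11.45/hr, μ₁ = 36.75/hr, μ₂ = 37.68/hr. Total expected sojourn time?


Each node sees arrival rate λ = 11.45/hr (tandem ⇒ throughput preserved).
W₁ = 1/(μ₁−λ) = 1/(36.75−11.45) = 0.03953 hr
W₂ = 1/(μ₂−λ) = 1/(37.68−11.45) = 0.03812 hr
W_total = W₁ + W₂ = 0.03953 + 0.03812 = 0.07765 hr

Final: 0.07765 hr


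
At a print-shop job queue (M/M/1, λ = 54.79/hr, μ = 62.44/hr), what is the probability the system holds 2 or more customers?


ρ = 54.79/62.44 = 0.8775
P(N ≥ n) = ρ^n = 0.8775^2 = 0.769975

Final: 0.769975


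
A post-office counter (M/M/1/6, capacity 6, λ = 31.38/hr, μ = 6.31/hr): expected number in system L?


ρ = 31.38/6.31 = 4.9731
L = ρ[1 − (K+1)ρ^K + Kρ^(K+1)] / [(1−ρ)(1−ρ^(K+1))]
Numerator: 4.9731·(1 − 7·15126.605477 + 6·75225.496018) = 1718031.317130
Denominator: (-3.9731)·(-75224.496018) = 298871.333623
L = 1718031.317130/298871.333623 = 5.7484

Final: 5.7484


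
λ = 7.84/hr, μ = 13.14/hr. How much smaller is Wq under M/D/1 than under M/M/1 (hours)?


ρ = 7.84/13.14 = 0.5967
Wq(M/M/1) = ρ/(μ−λ) = 0.5967/5.30 = 0.11258 hr
Wq(M/D/1) = ρ/(2(μ−λ)) = 0.05629 hr
Savings = 0.11258 − 0.05629 = 0.05629 hr

Final: 0.05629 hr


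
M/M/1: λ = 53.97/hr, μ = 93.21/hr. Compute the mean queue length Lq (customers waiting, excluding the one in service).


ρ = 53.97/93.21 = 0.5790
Lq = ρ²/(1−ρ) = 0.3353/0.4210 = 0.7964

Final: 0.7964


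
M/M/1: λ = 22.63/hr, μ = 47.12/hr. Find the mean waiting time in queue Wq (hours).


ρ = 22.63/47.12 = 0.4803
Wq = ρ/(μ−λ) = 0.4803/(47.12 − 22.63) = 0.4803/24.49 = 0.01961 hr

Final: 0.01961 hr


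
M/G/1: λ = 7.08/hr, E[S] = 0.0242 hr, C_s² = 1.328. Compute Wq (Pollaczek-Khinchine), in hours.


ρ = λ·E[S] = 7.08·0.0242 = 0.1713
E[S²] = E[S]²(1+C_s²) = 0.0242²·(1+1.328) = 0.001363
Wq = λ·E[S²]/(2(1−ρ)) = 7.08·0.001363/(2·0.8287) = 0.005824 hr

Final: 0.005824 hr


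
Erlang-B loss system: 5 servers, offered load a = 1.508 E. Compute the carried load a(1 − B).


B(5,1.508) = 0.014451 (Erlang-B)
Carried load = a(1 − B) = 1.508·(1 − 0.014451) = 1.508·0.985549 = 1.4862 E

Final: 1.4862 Erlangs


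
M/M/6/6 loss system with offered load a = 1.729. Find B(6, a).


B(c,a) = (a^c/c!) / Σ_{k=0}^{c} a^k/k!
a^6/6! = 0.037105
Σ terms (k=0..6): 1.00000 + 1.72900 + 1.49472 + 0.86146 + 0.37236 + 0.12876 + 0.03711 = 5.623412
B = 0.037105/5.623412 = 0.006598

Final: 0.006598


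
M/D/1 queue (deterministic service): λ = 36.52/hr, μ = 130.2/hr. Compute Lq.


ρ = 36.52/130.2 = 0.2805
M/D/1: Lq = ρ²/(2(1−ρ)) = 0.07868/(2·0.7195) = 0.05467

Final: 0.05467
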